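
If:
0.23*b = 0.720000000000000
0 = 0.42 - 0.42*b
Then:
No Solution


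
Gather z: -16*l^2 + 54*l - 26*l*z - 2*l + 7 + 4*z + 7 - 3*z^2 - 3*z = -16*l^2 + 52*l - 3*z^2 + z*(1 - 26*l) + 14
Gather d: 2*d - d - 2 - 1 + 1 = d - 2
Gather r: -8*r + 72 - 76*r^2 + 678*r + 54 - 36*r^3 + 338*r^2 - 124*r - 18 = -36*r^3 + 262*r^2 + 546*r + 108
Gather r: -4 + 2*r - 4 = 2*r - 8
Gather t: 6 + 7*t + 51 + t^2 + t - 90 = t^2 + 8*t - 33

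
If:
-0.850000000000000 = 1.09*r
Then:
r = -0.78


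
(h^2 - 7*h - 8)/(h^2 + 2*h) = (h^2 - 7*h - 8)/(h*(h + 2))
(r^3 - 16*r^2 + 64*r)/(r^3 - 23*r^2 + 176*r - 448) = r/(r - 7)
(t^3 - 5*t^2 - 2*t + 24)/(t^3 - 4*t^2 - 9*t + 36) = (t + 2)/(t + 3)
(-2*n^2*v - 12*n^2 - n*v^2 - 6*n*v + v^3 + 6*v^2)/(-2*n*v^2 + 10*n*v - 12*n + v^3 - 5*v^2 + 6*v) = (n*v + 6*n + v^2 + 6*v)/(v^2 - 5*v + 6)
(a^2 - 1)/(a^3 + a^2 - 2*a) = (a + 1)/(a*(a + 2))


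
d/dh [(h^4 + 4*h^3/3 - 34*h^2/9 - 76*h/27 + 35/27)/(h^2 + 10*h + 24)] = 2*(27*h^5 + 423*h^4 + 1656*h^3 + 824*h^2 - 2483*h - 1087)/(27*(h^4 + 20*h^3 + 148*h^2 + 480*h + 576))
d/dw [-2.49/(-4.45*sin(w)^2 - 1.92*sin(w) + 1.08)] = -(22.161*sin(w) + 4.7808)*cos(w)/(4.45*sin(w)^2 + 1.92*sin(w) - 1.08)^2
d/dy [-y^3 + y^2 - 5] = y*(2 - 3*y)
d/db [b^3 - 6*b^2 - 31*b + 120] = 3*b^2 - 12*b - 31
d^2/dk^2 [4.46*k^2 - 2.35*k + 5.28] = 8.92000000000000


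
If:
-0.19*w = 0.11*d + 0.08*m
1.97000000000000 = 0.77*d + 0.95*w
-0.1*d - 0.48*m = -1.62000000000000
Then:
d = 10.95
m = 1.09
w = -6.80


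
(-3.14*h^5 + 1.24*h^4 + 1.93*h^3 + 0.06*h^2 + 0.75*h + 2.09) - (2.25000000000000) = -3.14*h^5 + 1.24*h^4 + 1.93*h^3 + 0.06*h^2 + 0.75*h - 0.16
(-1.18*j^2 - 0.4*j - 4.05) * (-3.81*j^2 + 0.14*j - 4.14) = 4.4958*j^4 + 1.3588*j^3 + 20.2597*j^2 + 1.089*j + 16.767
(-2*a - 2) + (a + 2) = -a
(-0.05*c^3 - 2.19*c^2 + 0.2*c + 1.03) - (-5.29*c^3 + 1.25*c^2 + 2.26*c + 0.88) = 5.24*c^3 - 3.44*c^2 - 2.06*c + 0.15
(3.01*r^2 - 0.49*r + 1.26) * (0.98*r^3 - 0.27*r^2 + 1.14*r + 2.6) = 2.9498*r^5 - 1.2929*r^4 + 4.7985*r^3 + 6.9272*r^2 + 0.1624*r + 3.276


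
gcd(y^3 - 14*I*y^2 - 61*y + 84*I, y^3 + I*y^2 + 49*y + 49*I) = y - 7*I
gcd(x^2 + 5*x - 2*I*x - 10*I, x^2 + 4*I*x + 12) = x - 2*I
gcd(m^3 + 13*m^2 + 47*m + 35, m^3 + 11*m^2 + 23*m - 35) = m^2 + 12*m + 35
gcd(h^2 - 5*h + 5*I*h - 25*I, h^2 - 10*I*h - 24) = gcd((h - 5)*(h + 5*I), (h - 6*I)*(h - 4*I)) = 1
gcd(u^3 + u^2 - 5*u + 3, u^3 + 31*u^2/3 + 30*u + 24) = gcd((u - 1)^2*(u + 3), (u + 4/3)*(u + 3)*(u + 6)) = u + 3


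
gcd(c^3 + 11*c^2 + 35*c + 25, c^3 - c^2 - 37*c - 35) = c^2 + 6*c + 5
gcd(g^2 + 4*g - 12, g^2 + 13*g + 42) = g + 6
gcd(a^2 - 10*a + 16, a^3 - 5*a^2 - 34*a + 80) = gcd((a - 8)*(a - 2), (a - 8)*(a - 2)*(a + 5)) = a^2 - 10*a + 16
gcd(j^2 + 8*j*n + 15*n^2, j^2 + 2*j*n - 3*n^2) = j + 3*n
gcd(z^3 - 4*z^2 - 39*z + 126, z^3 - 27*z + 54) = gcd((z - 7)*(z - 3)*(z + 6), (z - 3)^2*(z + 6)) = z^2 + 3*z - 18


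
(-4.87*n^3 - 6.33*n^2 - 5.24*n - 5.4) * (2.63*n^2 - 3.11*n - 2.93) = -12.8081*n^5 - 1.5022*n^4 + 20.1742*n^3 + 20.6413*n^2 + 32.1472*n + 15.822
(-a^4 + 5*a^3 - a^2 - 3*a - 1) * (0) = 0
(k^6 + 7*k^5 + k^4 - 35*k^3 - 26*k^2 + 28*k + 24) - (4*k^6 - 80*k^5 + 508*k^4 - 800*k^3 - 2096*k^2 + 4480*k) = -3*k^6 + 87*k^5 - 507*k^4 + 765*k^3 + 2070*k^2 - 4452*k + 24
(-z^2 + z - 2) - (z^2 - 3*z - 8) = -2*z^2 + 4*z + 6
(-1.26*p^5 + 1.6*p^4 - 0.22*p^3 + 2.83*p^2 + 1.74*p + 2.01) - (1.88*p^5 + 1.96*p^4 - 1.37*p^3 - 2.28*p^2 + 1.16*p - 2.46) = -3.14*p^5 - 0.36*p^4 + 1.15*p^3 + 5.11*p^2 + 0.58*p + 4.47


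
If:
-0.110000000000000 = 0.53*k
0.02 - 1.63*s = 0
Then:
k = -0.21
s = 0.01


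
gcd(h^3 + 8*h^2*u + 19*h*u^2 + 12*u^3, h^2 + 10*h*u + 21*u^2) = h + 3*u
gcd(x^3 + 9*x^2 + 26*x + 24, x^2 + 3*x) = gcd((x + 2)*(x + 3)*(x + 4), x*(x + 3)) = x + 3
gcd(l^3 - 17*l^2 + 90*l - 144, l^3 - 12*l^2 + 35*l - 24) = l^2 - 11*l + 24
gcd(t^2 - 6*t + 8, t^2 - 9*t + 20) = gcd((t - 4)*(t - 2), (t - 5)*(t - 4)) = t - 4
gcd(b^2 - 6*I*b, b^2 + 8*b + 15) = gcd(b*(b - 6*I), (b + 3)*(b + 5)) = 1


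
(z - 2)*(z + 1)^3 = z^4 + z^3 - 3*z^2 - 5*z - 2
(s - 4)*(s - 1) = s^2 - 5*s + 4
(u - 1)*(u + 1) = u^2 - 1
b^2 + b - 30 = (b - 5)*(b + 6)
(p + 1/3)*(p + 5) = p^2 + 16*p/3 + 5/3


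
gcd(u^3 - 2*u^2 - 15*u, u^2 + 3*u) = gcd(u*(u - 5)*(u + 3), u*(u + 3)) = u^2 + 3*u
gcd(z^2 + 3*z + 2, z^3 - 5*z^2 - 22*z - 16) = z^2 + 3*z + 2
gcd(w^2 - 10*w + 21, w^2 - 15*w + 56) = w - 7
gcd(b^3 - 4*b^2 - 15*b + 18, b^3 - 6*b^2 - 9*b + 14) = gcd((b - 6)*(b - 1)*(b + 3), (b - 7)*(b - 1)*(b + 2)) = b - 1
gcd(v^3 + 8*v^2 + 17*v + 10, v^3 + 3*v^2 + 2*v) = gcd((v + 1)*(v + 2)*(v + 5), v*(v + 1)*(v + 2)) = v^2 + 3*v + 2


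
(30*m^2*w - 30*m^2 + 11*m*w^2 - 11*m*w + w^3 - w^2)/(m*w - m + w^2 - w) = (30*m^2 + 11*m*w + w^2)/(m + w)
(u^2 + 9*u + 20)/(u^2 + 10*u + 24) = (u + 5)/(u + 6)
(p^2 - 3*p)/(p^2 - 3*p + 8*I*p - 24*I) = p/(p + 8*I)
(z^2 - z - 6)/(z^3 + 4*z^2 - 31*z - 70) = (z - 3)/(z^2 + 2*z - 35)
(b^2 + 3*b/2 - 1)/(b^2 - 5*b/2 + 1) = (b + 2)/(b - 2)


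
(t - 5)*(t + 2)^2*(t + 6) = t^4 + 5*t^3 - 22*t^2 - 116*t - 120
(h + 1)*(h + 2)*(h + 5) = h^3 + 8*h^2 + 17*h + 10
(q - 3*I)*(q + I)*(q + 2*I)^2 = q^4 + 2*I*q^3 + 7*q^2 + 20*I*q - 12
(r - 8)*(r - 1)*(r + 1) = r^3 - 8*r^2 - r + 8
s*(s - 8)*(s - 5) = s^3 - 13*s^2 + 40*s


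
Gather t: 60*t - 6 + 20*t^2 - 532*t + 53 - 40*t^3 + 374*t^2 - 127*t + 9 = -40*t^3 + 394*t^2 - 599*t + 56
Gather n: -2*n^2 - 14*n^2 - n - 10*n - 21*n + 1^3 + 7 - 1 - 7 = -16*n^2 - 32*n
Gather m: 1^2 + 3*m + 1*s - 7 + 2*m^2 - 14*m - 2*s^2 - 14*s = 2*m^2 - 11*m - 2*s^2 - 13*s - 6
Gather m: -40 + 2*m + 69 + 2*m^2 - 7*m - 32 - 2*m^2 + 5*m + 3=0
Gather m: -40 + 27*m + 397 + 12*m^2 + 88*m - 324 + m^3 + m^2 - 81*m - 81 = m^3 + 13*m^2 + 34*m - 48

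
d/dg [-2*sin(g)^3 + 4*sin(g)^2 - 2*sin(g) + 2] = 2*(-3*sin(g)^2 + 4*sin(g) - 1)*cos(g)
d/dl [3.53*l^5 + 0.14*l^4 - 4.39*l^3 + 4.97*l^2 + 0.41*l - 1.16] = 17.65*l^4 + 0.56*l^3 - 13.17*l^2 + 9.94*l + 0.41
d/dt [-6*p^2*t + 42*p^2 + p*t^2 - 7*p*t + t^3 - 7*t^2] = -6*p^2 + 2*p*t - 7*p + 3*t^2 - 14*t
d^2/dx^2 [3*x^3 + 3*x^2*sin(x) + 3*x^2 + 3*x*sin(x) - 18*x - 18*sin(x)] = -3*x^2*sin(x) - 3*x*sin(x) + 12*x*cos(x) + 18*x + 24*sin(x) + 6*cos(x) + 6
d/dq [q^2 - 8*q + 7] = 2*q - 8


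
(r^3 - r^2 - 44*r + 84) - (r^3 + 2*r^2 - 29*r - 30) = -3*r^2 - 15*r + 114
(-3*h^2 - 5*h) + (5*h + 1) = 1 - 3*h^2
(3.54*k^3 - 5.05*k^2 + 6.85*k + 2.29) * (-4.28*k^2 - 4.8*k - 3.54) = -15.1512*k^5 + 4.622*k^4 - 17.6096*k^3 - 24.8042*k^2 - 35.241*k - 8.1066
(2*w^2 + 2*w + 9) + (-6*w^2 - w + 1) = -4*w^2 + w + 10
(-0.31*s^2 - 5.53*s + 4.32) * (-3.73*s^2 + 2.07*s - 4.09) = 1.1563*s^4 + 19.9852*s^3 - 26.2928*s^2 + 31.5601*s - 17.6688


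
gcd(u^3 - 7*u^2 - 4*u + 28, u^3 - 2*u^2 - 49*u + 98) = u^2 - 9*u + 14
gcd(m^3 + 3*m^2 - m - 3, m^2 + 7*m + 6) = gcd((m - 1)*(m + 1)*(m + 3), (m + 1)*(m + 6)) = m + 1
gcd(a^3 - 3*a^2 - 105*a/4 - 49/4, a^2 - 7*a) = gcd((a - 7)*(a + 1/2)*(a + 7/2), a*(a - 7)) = a - 7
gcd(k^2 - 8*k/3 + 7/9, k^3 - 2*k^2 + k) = 1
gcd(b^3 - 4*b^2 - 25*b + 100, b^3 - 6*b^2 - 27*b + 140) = b^2 + b - 20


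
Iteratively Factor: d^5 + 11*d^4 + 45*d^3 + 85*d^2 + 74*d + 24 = (d + 3)*(d^4 + 8*d^3 + 21*d^2 + 22*d + 8) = (d + 1)*(d + 3)*(d^3 + 7*d^2 + 14*d + 8) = (d + 1)^2*(d + 3)*(d^2 + 6*d + 8) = (d + 1)^2*(d + 3)*(d + 4)*(d + 2)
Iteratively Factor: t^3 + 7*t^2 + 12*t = (t + 4)*(t^2 + 3*t) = (t + 3)*(t + 4)*(t)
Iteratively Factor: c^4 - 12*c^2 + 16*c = (c)*(c^3 - 12*c + 16) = c*(c - 2)*(c^2 + 2*c - 8) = c*(c - 2)*(c + 4)*(c - 2)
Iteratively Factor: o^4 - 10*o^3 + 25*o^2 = (o - 5)*(o^3 - 5*o^2) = o*(o - 5)*(o^2 - 5*o) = o*(o - 5)^2*(o)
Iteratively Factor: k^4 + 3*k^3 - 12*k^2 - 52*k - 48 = (k - 4)*(k^3 + 7*k^2 + 16*k + 12) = (k - 4)*(k + 3)*(k^2 + 4*k + 4) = (k - 4)*(k + 2)*(k + 3)*(k + 2)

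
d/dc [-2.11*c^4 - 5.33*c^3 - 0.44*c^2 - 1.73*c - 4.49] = -8.44*c^3 - 15.99*c^2 - 0.88*c - 1.73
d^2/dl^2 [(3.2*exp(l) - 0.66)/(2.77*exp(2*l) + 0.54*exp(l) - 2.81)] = (24.55328*exp(4*l) - 25.043016*exp(3*l) + 146.485356*exp(2*l) - 15.885744*exp(l) + 24.266036)*exp(l)/(21.253933*exp(6*l) + 12.430098*exp(5*l) - 62.259351*exp(4*l) - 25.061724*exp(3*l) + 63.158403*exp(2*l) + 12.791682*exp(l) - 22.188041)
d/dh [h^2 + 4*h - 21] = 2*h + 4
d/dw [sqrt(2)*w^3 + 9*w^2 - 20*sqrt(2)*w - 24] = 3*sqrt(2)*w^2 + 18*w - 20*sqrt(2)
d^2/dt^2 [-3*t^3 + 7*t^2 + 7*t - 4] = 14 - 18*t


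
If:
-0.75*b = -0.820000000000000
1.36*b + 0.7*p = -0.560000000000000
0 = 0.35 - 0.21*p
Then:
No Solution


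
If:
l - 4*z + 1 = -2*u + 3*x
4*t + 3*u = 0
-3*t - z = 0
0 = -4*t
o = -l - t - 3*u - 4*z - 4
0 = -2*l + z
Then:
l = 0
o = -4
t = 0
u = 0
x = 1/3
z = 0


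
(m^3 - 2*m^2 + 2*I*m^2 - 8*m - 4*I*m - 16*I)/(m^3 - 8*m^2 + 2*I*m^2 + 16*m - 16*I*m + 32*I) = (m + 2)/(m - 4)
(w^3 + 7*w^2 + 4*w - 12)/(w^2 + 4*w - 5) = (w^2 + 8*w + 12)/(w + 5)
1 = 1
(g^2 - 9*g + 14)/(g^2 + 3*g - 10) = (g - 7)/(g + 5)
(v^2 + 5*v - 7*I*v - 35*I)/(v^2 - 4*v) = (v^2 + v*(5 - 7*I) - 35*I)/(v*(v - 4))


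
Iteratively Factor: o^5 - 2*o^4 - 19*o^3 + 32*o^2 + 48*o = (o - 4)*(o^4 + 2*o^3 - 11*o^2 - 12*o) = o*(o - 4)*(o^3 + 2*o^2 - 11*o - 12) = o*(o - 4)*(o - 3)*(o^2 + 5*o + 4) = o*(o - 4)*(o - 3)*(o + 4)*(o + 1)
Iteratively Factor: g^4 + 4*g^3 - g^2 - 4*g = (g + 1)*(g^3 + 3*g^2 - 4*g) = g*(g + 1)*(g^2 + 3*g - 4) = g*(g - 1)*(g + 1)*(g + 4)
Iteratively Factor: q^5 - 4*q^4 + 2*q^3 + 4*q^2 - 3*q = (q - 1)*(q^4 - 3*q^3 - q^2 + 3*q) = (q - 3)*(q - 1)*(q^3 - q) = (q - 3)*(q - 1)*(q + 1)*(q^2 - q) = (q - 3)*(q - 1)^2*(q + 1)*(q)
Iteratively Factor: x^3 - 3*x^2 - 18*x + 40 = (x - 5)*(x^2 + 2*x - 8) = (x - 5)*(x - 2)*(x + 4)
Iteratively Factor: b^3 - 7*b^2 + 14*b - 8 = (b - 2)*(b^2 - 5*b + 4) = (b - 4)*(b - 2)*(b - 1)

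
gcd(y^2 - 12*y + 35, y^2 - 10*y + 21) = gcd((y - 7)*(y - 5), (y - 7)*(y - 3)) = y - 7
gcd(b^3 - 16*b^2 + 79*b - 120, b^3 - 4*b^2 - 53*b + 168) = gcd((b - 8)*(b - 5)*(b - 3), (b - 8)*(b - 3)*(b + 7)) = b^2 - 11*b + 24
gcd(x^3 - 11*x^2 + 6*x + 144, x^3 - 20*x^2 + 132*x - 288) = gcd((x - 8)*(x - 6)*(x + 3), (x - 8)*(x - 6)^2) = x^2 - 14*x + 48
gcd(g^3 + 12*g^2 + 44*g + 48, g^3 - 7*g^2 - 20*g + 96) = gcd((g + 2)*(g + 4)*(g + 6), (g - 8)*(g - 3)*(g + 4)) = g + 4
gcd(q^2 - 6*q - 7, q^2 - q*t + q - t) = q + 1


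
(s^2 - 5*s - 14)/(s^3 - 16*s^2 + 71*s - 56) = (s + 2)/(s^2 - 9*s + 8)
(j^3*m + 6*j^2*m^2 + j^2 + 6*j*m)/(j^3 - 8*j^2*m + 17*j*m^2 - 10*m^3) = j*(j^2*m + 6*j*m^2 + j + 6*m)/(j^3 - 8*j^2*m + 17*j*m^2 - 10*m^3)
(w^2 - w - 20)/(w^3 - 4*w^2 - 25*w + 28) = (w - 5)/(w^2 - 8*w + 7)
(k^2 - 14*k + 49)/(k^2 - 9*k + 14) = (k - 7)/(k - 2)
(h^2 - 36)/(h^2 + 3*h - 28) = (h^2 - 36)/(h^2 + 3*h - 28)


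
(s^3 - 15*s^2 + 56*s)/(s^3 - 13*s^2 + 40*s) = (s - 7)/(s - 5)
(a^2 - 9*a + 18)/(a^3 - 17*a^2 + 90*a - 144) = 1/(a - 8)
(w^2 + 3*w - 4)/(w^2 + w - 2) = (w + 4)/(w + 2)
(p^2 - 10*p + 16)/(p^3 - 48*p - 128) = (p - 2)/(p^2 + 8*p + 16)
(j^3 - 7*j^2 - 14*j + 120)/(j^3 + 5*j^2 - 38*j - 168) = (j - 5)/(j + 7)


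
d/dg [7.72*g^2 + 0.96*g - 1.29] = 15.44*g + 0.96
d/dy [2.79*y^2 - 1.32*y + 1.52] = 5.58*y - 1.32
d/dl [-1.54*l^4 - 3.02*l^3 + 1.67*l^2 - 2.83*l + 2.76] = -6.16*l^3 - 9.06*l^2 + 3.34*l - 2.83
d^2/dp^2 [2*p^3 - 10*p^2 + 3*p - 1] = 12*p - 20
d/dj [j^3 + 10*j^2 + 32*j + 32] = 3*j^2 + 20*j + 32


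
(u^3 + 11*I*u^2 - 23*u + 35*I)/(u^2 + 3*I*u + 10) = (u^2 + 6*I*u + 7)/(u - 2*I)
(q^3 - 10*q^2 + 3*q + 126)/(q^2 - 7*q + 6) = (q^2 - 4*q - 21)/(q - 1)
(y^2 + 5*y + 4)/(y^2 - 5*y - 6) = (y + 4)/(y - 6)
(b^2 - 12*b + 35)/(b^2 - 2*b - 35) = (b - 5)/(b + 5)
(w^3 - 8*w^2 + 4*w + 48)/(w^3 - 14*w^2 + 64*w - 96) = (w + 2)/(w - 4)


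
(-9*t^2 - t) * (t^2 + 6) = -9*t^4 - t^3 - 54*t^2 - 6*t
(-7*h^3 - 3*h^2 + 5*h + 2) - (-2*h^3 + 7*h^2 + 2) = -5*h^3 - 10*h^2 + 5*h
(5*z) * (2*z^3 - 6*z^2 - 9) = 10*z^4 - 30*z^3 - 45*z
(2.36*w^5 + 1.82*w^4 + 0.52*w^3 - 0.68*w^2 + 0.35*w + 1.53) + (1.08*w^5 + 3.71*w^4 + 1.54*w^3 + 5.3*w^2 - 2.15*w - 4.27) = 3.44*w^5 + 5.53*w^4 + 2.06*w^3 + 4.62*w^2 - 1.8*w - 2.74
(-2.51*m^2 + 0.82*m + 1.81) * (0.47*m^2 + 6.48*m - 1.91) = -1.1797*m^4 - 15.8794*m^3 + 10.9584*m^2 + 10.1626*m - 3.4571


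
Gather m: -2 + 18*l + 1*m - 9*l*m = 18*l + m*(1 - 9*l) - 2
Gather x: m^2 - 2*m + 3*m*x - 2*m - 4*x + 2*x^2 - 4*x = m^2 - 4*m + 2*x^2 + x*(3*m - 8)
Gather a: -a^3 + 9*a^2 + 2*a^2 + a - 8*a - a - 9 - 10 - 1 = -a^3 + 11*a^2 - 8*a - 20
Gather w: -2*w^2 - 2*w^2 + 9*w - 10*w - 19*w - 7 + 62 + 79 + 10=-4*w^2 - 20*w + 144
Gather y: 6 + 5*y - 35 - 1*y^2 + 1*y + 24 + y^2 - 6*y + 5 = 0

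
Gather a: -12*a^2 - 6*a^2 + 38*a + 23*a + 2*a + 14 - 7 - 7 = -18*a^2 + 63*a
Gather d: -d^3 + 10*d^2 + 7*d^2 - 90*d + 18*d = -d^3 + 17*d^2 - 72*d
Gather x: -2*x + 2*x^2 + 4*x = 2*x^2 + 2*x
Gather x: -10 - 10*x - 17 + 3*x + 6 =-7*x - 21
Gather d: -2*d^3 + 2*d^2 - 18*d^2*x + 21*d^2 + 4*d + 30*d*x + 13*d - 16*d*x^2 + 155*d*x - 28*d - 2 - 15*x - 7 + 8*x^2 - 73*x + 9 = -2*d^3 + d^2*(23 - 18*x) + d*(-16*x^2 + 185*x - 11) + 8*x^2 - 88*x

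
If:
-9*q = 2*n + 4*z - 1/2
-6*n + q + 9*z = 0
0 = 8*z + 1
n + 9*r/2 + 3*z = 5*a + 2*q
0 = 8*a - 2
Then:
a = 1/4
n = -73/448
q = 33/224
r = 311/672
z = -1/8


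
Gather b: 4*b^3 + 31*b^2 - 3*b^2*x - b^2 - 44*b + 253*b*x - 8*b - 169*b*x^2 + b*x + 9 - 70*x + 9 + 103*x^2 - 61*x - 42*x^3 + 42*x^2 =4*b^3 + b^2*(30 - 3*x) + b*(-169*x^2 + 254*x - 52) - 42*x^3 + 145*x^2 - 131*x + 18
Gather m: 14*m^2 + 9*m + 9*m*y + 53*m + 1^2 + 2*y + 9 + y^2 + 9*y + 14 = 14*m^2 + m*(9*y + 62) + y^2 + 11*y + 24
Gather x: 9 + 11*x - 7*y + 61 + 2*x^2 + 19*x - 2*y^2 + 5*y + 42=2*x^2 + 30*x - 2*y^2 - 2*y + 112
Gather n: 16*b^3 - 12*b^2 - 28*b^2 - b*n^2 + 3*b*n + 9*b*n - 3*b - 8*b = 16*b^3 - 40*b^2 - b*n^2 + 12*b*n - 11*b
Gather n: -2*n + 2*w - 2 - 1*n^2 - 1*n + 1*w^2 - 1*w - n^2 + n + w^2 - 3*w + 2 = -2*n^2 - 2*n + 2*w^2 - 2*w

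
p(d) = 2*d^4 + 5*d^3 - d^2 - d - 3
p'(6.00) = 2255.00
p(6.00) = 3627.00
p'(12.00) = 15959.00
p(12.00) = 49953.00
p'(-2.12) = -5.57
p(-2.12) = -12.62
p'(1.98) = 115.95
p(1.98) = 60.65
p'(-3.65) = -182.88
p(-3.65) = 99.17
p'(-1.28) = 9.36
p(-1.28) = -8.48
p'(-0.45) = 2.21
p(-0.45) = -3.13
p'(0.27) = -0.29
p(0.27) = -3.23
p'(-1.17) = 9.06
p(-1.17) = -7.46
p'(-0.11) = -0.61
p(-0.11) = -2.91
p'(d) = 8*d^3 + 15*d^2 - 2*d - 1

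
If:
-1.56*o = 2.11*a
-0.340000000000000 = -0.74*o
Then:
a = -0.34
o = 0.46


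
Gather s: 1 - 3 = -2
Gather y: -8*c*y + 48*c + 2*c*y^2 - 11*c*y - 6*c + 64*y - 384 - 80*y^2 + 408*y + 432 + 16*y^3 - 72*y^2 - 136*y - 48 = 42*c + 16*y^3 + y^2*(2*c - 152) + y*(336 - 19*c)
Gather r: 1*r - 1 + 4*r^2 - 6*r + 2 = 4*r^2 - 5*r + 1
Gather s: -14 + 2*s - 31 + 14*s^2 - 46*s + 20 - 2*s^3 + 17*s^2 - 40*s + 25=-2*s^3 + 31*s^2 - 84*s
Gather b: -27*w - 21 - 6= -27*w - 27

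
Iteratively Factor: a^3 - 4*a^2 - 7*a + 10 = (a - 1)*(a^2 - 3*a - 10) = (a - 5)*(a - 1)*(a + 2)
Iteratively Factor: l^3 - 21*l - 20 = (l - 5)*(l^2 + 5*l + 4) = (l - 5)*(l + 4)*(l + 1)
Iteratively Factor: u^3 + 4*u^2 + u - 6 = (u + 2)*(u^2 + 2*u - 3) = (u + 2)*(u + 3)*(u - 1)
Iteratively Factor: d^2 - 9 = (d + 3)*(d - 3)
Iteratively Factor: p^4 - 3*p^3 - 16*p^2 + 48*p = (p)*(p^3 - 3*p^2 - 16*p + 48) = p*(p + 4)*(p^2 - 7*p + 12) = p*(p - 4)*(p + 4)*(p - 3)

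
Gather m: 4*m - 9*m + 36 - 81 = -5*m - 45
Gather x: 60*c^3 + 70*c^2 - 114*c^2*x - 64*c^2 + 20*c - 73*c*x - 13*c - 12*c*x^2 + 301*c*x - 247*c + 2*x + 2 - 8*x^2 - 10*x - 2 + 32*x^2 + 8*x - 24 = 60*c^3 + 6*c^2 - 240*c + x^2*(24 - 12*c) + x*(-114*c^2 + 228*c) - 24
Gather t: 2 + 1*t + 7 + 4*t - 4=5*t + 5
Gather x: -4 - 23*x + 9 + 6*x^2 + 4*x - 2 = 6*x^2 - 19*x + 3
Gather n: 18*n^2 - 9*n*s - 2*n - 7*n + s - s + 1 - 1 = 18*n^2 + n*(-9*s - 9)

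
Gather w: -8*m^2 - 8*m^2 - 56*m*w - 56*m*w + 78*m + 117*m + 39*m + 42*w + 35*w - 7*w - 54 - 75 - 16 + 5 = -16*m^2 + 234*m + w*(70 - 112*m) - 140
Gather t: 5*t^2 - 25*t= 5*t^2 - 25*t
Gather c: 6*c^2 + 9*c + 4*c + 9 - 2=6*c^2 + 13*c + 7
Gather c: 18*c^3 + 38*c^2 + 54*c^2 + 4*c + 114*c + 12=18*c^3 + 92*c^2 + 118*c + 12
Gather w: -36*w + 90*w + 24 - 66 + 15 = 54*w - 27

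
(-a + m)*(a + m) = -a^2 + m^2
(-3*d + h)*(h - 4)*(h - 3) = -3*d*h^2 + 21*d*h - 36*d + h^3 - 7*h^2 + 12*h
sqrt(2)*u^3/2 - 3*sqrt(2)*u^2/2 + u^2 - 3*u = u*(u - 3)*(sqrt(2)*u/2 + 1)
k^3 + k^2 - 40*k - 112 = (k - 7)*(k + 4)^2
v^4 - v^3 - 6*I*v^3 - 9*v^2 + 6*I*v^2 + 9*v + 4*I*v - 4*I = (v - 4*I)*(v - I)*(-I*v + I)*(I*v + 1)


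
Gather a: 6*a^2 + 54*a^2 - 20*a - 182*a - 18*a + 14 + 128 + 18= 60*a^2 - 220*a + 160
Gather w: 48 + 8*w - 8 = 8*w + 40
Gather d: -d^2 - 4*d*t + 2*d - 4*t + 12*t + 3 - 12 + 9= -d^2 + d*(2 - 4*t) + 8*t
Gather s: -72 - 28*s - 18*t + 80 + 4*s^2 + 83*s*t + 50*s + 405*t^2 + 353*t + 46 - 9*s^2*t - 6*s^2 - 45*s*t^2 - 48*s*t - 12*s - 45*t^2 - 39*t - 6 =s^2*(-9*t - 2) + s*(-45*t^2 + 35*t + 10) + 360*t^2 + 296*t + 48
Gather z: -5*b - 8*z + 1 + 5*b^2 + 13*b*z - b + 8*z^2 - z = 5*b^2 - 6*b + 8*z^2 + z*(13*b - 9) + 1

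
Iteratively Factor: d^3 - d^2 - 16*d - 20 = (d - 5)*(d^2 + 4*d + 4) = (d - 5)*(d + 2)*(d + 2)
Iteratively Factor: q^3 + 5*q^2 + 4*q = (q)*(q^2 + 5*q + 4) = q*(q + 1)*(q + 4)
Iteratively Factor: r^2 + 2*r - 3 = (r + 3)*(r - 1)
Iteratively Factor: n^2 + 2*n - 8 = (n - 2)*(n + 4)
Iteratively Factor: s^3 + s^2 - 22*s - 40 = (s - 5)*(s^2 + 6*s + 8) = (s - 5)*(s + 2)*(s + 4)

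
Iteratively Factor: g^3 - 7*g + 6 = (g - 2)*(g^2 + 2*g - 3) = (g - 2)*(g + 3)*(g - 1)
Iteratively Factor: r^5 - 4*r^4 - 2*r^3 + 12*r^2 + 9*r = (r - 3)*(r^4 - r^3 - 5*r^2 - 3*r) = r*(r - 3)*(r^3 - r^2 - 5*r - 3) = r*(r - 3)*(r + 1)*(r^2 - 2*r - 3) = r*(r - 3)*(r + 1)^2*(r - 3)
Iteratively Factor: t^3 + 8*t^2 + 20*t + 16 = (t + 2)*(t^2 + 6*t + 8) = (t + 2)*(t + 4)*(t + 2)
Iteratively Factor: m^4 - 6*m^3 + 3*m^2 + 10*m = (m)*(m^3 - 6*m^2 + 3*m + 10) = m*(m - 2)*(m^2 - 4*m - 5) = m*(m - 5)*(m - 2)*(m + 1)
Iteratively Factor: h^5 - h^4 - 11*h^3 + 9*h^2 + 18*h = (h - 2)*(h^4 + h^3 - 9*h^2 - 9*h) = h*(h - 2)*(h^3 + h^2 - 9*h - 9) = h*(h - 3)*(h - 2)*(h^2 + 4*h + 3) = h*(h - 3)*(h - 2)*(h + 3)*(h + 1)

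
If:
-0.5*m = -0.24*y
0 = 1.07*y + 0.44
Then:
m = -0.20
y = -0.41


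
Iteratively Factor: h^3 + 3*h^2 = (h)*(h^2 + 3*h) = h^2*(h + 3)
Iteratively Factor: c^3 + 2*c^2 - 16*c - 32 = (c + 4)*(c^2 - 2*c - 8) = (c - 4)*(c + 4)*(c + 2)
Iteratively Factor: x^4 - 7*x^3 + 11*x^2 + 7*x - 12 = (x - 3)*(x^3 - 4*x^2 - x + 4) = (x - 3)*(x + 1)*(x^2 - 5*x + 4) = (x - 3)*(x - 1)*(x + 1)*(x - 4)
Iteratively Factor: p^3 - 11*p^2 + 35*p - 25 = (p - 5)*(p^2 - 6*p + 5) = (p - 5)^2*(p - 1)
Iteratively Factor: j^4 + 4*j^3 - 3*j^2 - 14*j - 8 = (j - 2)*(j^3 + 6*j^2 + 9*j + 4) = (j - 2)*(j + 1)*(j^2 + 5*j + 4) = (j - 2)*(j + 1)*(j + 4)*(j + 1)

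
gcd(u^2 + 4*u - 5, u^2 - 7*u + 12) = 1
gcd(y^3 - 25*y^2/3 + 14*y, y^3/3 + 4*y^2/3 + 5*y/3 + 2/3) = 1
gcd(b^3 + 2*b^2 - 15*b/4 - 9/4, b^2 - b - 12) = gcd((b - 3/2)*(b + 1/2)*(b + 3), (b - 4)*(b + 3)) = b + 3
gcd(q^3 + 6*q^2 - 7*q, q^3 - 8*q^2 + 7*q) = q^2 - q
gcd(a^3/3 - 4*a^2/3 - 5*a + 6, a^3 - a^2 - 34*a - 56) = 1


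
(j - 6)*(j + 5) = j^2 - j - 30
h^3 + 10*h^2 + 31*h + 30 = (h + 2)*(h + 3)*(h + 5)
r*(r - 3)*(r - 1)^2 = r^4 - 5*r^3 + 7*r^2 - 3*r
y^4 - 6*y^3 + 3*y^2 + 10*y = y*(y - 5)*(y - 2)*(y + 1)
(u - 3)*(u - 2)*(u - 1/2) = u^3 - 11*u^2/2 + 17*u/2 - 3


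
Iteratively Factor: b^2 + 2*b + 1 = (b + 1)*(b + 1)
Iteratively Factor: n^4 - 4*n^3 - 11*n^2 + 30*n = (n - 2)*(n^3 - 2*n^2 - 15*n) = n*(n - 2)*(n^2 - 2*n - 15) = n*(n - 5)*(n - 2)*(n + 3)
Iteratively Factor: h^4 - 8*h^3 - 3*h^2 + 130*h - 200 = (h - 5)*(h^3 - 3*h^2 - 18*h + 40) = (h - 5)^2*(h^2 + 2*h - 8) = (h - 5)^2*(h + 4)*(h - 2)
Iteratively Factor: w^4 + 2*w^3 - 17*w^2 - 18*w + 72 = (w + 3)*(w^3 - w^2 - 14*w + 24) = (w - 3)*(w + 3)*(w^2 + 2*w - 8) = (w - 3)*(w + 3)*(w + 4)*(w - 2)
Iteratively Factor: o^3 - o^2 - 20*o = (o)*(o^2 - o - 20) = o*(o - 5)*(o + 4)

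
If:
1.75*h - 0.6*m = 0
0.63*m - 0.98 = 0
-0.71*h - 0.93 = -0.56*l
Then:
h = 0.53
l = 2.34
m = 1.56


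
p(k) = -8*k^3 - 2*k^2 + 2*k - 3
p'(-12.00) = -3406.00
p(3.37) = -325.16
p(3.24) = -289.61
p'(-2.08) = -93.51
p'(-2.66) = -157.17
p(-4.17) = 533.98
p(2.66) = -162.40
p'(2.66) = -178.45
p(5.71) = -1546.14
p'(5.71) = -803.34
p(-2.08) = 56.18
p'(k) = -24*k^2 - 4*k + 2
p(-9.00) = 5649.00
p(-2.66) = 128.10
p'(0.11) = 1.27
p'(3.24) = -262.90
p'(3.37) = -284.05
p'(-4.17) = -398.65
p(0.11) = -2.81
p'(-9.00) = -1906.00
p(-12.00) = 13509.00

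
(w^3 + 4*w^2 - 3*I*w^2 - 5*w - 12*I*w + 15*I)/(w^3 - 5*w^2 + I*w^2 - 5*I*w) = (w^3 + w^2*(4 - 3*I) - w*(5 + 12*I) + 15*I)/(w*(w^2 + w*(-5 + I) - 5*I))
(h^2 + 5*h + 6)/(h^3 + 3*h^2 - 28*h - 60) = (h + 3)/(h^2 + h - 30)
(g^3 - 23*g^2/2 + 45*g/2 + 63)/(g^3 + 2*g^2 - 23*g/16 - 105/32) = 16*(g^2 - 13*g + 42)/(16*g^2 + 8*g - 35)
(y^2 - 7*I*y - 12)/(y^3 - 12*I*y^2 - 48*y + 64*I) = (y - 3*I)/(y^2 - 8*I*y - 16)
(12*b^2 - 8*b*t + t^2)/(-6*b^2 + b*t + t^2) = (-6*b + t)/(3*b + t)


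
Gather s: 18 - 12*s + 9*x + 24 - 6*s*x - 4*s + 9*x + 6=s*(-6*x - 16) + 18*x + 48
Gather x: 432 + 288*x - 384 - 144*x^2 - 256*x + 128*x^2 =-16*x^2 + 32*x + 48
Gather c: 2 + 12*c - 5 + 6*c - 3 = 18*c - 6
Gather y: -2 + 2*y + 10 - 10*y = 8 - 8*y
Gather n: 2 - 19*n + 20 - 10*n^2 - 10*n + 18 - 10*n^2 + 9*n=-20*n^2 - 20*n + 40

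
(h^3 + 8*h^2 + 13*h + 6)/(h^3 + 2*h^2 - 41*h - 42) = (h^2 + 7*h + 6)/(h^2 + h - 42)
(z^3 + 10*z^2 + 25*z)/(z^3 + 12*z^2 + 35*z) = (z + 5)/(z + 7)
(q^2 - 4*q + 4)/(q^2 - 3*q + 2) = (q - 2)/(q - 1)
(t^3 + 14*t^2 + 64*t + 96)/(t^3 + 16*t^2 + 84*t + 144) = (t + 4)/(t + 6)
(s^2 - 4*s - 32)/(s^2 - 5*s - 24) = (s + 4)/(s + 3)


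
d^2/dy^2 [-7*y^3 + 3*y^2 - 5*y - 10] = 6 - 42*y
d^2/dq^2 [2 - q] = 0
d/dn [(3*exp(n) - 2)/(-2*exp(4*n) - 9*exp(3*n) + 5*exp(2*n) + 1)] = ((3*exp(n) - 2)*(8*exp(2*n) + 27*exp(n) - 10)*exp(n) - 6*exp(4*n) - 27*exp(3*n) + 15*exp(2*n) + 3)*exp(n)/(2*exp(4*n) + 9*exp(3*n) - 5*exp(2*n) - 1)^2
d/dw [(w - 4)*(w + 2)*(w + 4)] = 3*w^2 + 4*w - 16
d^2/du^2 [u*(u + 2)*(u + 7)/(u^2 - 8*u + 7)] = 2*(143*u^3 - 357*u^2 - 147*u + 1225)/(u^6 - 24*u^5 + 213*u^4 - 848*u^3 + 1491*u^2 - 1176*u + 343)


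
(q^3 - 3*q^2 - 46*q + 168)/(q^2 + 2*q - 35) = (q^2 - 10*q + 24)/(q - 5)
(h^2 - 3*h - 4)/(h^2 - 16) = (h + 1)/(h + 4)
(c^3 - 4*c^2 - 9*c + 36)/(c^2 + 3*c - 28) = (c^2 - 9)/(c + 7)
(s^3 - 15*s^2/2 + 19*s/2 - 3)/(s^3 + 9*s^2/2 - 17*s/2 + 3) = (s - 6)/(s + 6)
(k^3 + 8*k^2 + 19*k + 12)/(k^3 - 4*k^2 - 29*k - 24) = (k + 4)/(k - 8)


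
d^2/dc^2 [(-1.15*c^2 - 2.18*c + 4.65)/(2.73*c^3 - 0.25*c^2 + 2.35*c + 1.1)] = (-17.14167*c^6 - 97.483932*c^5 + 469.06587*c^4 + 23.91813*c^3 + 257.39718*c^2 - 103.77195*c + 62.40435)/(20.346417*c^9 - 5.589675*c^8 + 53.05482*c^7 + 14.955695*c^6 + 41.1654*c^5 + 38.406675*c^4 + 19.010275*c^3 + 17.31675*c^2 + 8.5305*c + 1.331)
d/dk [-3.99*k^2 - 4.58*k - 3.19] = -7.98*k - 4.58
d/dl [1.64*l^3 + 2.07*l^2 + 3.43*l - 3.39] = 4.92*l^2 + 4.14*l + 3.43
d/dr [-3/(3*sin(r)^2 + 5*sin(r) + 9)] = 3*(6*sin(r) + 5)*cos(r)/(3*sin(r)^2 + 5*sin(r) + 9)^2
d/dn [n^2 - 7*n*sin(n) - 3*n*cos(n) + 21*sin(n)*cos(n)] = 3*n*sin(n) - 7*n*cos(n) + 2*n - 7*sin(n) - 3*cos(n) + 21*cos(2*n)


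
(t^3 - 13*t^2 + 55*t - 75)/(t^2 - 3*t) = t - 10 + 25/t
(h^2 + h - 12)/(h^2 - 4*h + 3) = (h + 4)/(h - 1)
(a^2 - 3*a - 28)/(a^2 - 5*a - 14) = (a + 4)/(a + 2)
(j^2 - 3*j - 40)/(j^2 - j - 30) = (j - 8)/(j - 6)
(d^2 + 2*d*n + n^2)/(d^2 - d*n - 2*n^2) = (d + n)/(d - 2*n)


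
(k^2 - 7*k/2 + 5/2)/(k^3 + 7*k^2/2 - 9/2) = (2*k - 5)/(2*k^2 + 9*k + 9)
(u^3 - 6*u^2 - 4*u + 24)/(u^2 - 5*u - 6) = (u^2 - 4)/(u + 1)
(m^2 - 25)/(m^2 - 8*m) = (m^2 - 25)/(m*(m - 8))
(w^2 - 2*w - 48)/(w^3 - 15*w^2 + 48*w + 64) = (w + 6)/(w^2 - 7*w - 8)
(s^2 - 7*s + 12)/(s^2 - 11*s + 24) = (s - 4)/(s - 8)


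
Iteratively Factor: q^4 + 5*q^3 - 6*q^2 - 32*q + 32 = (q + 4)*(q^3 + q^2 - 10*q + 8) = (q - 1)*(q + 4)*(q^2 + 2*q - 8) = (q - 1)*(q + 4)^2*(q - 2)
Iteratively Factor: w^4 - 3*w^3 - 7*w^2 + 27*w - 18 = (w - 1)*(w^3 - 2*w^2 - 9*w + 18) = (w - 2)*(w - 1)*(w^2 - 9) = (w - 3)*(w - 2)*(w - 1)*(w + 3)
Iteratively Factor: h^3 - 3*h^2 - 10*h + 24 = (h + 3)*(h^2 - 6*h + 8) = (h - 4)*(h + 3)*(h - 2)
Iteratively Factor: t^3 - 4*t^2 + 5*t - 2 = (t - 1)*(t^2 - 3*t + 2) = (t - 2)*(t - 1)*(t - 1)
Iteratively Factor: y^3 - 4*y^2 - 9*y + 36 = (y - 3)*(y^2 - y - 12) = (y - 3)*(y + 3)*(y - 4)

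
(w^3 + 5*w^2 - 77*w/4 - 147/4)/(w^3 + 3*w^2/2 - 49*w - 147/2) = (w - 7/2)/(w - 7)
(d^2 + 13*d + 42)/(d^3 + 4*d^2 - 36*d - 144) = (d + 7)/(d^2 - 2*d - 24)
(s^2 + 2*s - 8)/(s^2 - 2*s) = (s + 4)/s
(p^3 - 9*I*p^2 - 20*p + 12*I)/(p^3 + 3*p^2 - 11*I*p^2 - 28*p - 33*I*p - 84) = (p^3 - 9*I*p^2 - 20*p + 12*I)/(p^3 + p^2*(3 - 11*I) - p*(28 + 33*I) - 84)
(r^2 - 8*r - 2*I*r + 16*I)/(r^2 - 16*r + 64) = (r - 2*I)/(r - 8)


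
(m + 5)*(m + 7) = m^2 + 12*m + 35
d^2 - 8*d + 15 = (d - 5)*(d - 3)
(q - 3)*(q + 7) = q^2 + 4*q - 21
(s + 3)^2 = s^2 + 6*s + 9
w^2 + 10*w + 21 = (w + 3)*(w + 7)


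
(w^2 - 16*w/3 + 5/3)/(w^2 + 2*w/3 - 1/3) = (w - 5)/(w + 1)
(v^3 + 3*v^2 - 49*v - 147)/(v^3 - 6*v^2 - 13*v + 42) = (v + 7)/(v - 2)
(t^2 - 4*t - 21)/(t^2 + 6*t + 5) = (t^2 - 4*t - 21)/(t^2 + 6*t + 5)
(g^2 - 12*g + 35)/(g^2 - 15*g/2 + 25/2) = 2*(g - 7)/(2*g - 5)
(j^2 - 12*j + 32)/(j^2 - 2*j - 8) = (j - 8)/(j + 2)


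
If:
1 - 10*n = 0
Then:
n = 1/10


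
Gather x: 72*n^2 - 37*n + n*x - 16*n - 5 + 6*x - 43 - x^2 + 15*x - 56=72*n^2 - 53*n - x^2 + x*(n + 21) - 104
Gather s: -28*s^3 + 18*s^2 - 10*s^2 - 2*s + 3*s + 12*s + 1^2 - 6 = -28*s^3 + 8*s^2 + 13*s - 5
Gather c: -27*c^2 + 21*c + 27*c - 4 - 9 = -27*c^2 + 48*c - 13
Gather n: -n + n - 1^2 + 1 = 0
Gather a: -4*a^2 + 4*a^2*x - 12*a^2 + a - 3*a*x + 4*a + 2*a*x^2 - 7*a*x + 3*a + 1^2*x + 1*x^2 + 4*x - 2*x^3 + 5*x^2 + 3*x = a^2*(4*x - 16) + a*(2*x^2 - 10*x + 8) - 2*x^3 + 6*x^2 + 8*x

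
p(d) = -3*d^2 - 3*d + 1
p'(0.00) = -3.00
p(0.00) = 1.00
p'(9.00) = -57.00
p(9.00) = -269.00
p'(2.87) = -20.22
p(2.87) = -32.32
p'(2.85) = -20.10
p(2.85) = -31.92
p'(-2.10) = 9.60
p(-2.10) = -5.93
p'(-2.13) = 9.78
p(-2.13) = -6.22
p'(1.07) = -9.42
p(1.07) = -5.64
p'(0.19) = -4.14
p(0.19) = 0.32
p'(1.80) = -13.80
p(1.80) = -14.12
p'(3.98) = -26.88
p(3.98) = -58.46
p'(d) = -6*d - 3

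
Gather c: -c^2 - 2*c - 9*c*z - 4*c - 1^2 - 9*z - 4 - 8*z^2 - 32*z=-c^2 + c*(-9*z - 6) - 8*z^2 - 41*z - 5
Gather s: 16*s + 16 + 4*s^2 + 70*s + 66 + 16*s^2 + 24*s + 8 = 20*s^2 + 110*s + 90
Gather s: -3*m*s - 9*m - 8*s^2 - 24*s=-9*m - 8*s^2 + s*(-3*m - 24)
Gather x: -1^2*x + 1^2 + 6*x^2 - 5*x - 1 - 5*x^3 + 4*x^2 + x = -5*x^3 + 10*x^2 - 5*x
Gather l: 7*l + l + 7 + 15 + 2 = 8*l + 24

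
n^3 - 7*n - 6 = (n - 3)*(n + 1)*(n + 2)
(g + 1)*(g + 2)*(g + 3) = g^3 + 6*g^2 + 11*g + 6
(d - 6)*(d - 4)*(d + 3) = d^3 - 7*d^2 - 6*d + 72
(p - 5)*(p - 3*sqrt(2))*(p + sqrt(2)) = p^3 - 5*p^2 - 2*sqrt(2)*p^2 - 6*p + 10*sqrt(2)*p + 30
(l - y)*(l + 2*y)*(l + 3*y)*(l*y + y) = l^4*y + 4*l^3*y^2 + l^3*y + l^2*y^3 + 4*l^2*y^2 - 6*l*y^4 + l*y^3 - 6*y^4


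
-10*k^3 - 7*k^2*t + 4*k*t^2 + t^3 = (-2*k + t)*(k + t)*(5*k + t)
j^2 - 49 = (j - 7)*(j + 7)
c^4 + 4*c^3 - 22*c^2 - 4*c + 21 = (c - 3)*(c - 1)*(c + 1)*(c + 7)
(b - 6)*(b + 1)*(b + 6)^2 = b^4 + 7*b^3 - 30*b^2 - 252*b - 216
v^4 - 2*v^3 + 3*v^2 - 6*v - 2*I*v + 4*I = (v - 2)*(v - I)^2*(v + 2*I)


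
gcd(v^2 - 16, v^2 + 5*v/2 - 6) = v + 4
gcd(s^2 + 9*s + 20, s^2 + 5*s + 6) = 1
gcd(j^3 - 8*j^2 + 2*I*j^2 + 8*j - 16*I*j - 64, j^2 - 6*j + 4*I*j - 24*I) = j + 4*I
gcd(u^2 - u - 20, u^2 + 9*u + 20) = u + 4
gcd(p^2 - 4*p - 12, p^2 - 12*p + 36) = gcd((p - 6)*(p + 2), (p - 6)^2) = p - 6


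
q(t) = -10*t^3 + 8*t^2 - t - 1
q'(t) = -30*t^2 + 16*t - 1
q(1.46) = -16.53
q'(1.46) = -41.59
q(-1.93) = 102.62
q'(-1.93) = -143.63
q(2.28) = -80.22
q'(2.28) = -120.47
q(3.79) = -434.28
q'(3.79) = -371.28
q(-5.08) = 1521.50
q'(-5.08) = -856.47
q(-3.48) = 520.81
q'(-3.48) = -419.99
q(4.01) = -521.18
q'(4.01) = -419.24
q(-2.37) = 179.43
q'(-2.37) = -207.43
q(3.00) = -202.00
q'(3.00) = -223.00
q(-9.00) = 7946.00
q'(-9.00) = -2575.00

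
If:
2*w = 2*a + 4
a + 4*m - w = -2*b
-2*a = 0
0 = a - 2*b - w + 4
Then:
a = 0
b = 1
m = 0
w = 2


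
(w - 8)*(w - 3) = w^2 - 11*w + 24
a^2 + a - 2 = (a - 1)*(a + 2)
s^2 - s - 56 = (s - 8)*(s + 7)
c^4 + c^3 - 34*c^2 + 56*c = c*(c - 4)*(c - 2)*(c + 7)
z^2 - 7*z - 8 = (z - 8)*(z + 1)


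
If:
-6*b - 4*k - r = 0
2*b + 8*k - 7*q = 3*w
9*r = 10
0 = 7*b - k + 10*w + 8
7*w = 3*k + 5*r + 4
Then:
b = -871/87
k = 3847/261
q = 19535/1827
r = 10/9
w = 2005/261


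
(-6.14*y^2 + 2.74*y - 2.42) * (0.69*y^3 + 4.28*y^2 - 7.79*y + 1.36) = -4.2366*y^5 - 24.3886*y^4 + 57.888*y^3 - 40.0526*y^2 + 22.5782*y - 3.2912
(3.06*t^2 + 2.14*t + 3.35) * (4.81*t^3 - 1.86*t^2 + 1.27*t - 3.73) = 14.7186*t^5 + 4.6018*t^4 + 16.0193*t^3 - 14.927*t^2 - 3.7277*t - 12.4955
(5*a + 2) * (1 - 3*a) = -15*a^2 - a + 2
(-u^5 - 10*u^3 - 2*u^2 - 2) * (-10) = 10*u^5 + 100*u^3 + 20*u^2 + 20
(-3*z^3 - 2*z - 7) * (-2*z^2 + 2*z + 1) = 6*z^5 - 6*z^4 + z^3 + 10*z^2 - 16*z - 7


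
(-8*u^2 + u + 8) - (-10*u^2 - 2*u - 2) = 2*u^2 + 3*u + 10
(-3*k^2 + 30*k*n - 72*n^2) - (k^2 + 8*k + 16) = -4*k^2 + 30*k*n - 8*k - 72*n^2 - 16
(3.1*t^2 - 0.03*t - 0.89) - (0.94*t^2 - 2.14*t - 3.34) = 2.16*t^2 + 2.11*t + 2.45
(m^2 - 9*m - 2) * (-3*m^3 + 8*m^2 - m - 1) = -3*m^5 + 35*m^4 - 67*m^3 - 8*m^2 + 11*m + 2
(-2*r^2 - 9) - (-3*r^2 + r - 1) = r^2 - r - 8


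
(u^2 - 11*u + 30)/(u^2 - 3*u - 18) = (u - 5)/(u + 3)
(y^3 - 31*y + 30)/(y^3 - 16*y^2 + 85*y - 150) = (y^2 + 5*y - 6)/(y^2 - 11*y + 30)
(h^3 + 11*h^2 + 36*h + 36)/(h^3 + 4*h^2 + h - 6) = (h + 6)/(h - 1)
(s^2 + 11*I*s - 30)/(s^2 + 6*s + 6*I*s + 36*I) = (s + 5*I)/(s + 6)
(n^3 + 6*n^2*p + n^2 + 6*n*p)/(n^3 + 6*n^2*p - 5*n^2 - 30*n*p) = (n + 1)/(n - 5)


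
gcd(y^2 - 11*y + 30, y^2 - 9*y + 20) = y - 5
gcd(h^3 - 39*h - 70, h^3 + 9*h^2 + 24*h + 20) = h^2 + 7*h + 10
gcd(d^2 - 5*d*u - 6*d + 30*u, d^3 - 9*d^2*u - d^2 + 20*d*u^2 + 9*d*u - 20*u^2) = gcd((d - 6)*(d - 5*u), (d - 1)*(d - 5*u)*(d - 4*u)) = -d + 5*u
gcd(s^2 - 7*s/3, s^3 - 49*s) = s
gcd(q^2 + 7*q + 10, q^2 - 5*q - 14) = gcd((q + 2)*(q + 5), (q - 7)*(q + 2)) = q + 2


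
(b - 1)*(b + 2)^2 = b^3 + 3*b^2 - 4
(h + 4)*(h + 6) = h^2 + 10*h + 24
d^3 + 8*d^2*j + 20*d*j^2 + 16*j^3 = (d + 2*j)^2*(d + 4*j)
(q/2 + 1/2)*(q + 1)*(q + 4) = q^3/2 + 3*q^2 + 9*q/2 + 2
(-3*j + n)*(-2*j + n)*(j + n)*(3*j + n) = 18*j^4 + 9*j^3*n - 11*j^2*n^2 - j*n^3 + n^4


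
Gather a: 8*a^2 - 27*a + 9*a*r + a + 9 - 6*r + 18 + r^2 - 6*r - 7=8*a^2 + a*(9*r - 26) + r^2 - 12*r + 20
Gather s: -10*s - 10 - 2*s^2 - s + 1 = -2*s^2 - 11*s - 9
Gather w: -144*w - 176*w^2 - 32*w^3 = -32*w^3 - 176*w^2 - 144*w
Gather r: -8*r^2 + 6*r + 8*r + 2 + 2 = -8*r^2 + 14*r + 4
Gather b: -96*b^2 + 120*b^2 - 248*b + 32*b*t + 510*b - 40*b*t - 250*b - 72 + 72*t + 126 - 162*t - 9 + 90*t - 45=24*b^2 + b*(12 - 8*t)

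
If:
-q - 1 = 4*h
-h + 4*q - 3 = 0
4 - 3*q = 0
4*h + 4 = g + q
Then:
No Solution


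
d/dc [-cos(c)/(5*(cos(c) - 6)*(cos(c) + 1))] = (sin(c)^2 - 7)*sin(c)/(5*(cos(c) - 6)^2*(cos(c) + 1)^2)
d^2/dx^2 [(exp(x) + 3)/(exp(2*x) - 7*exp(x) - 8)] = (exp(4*x) + 19*exp(3*x) - 15*exp(2*x) + 187*exp(x) - 104)*exp(x)/(exp(6*x) - 21*exp(5*x) + 123*exp(4*x) - 7*exp(3*x) - 984*exp(2*x) - 1344*exp(x) - 512)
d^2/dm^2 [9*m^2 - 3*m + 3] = 18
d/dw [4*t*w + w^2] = 4*t + 2*w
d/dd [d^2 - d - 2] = 2*d - 1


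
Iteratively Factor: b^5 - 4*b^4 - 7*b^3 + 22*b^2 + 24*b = (b + 2)*(b^4 - 6*b^3 + 5*b^2 + 12*b) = b*(b + 2)*(b^3 - 6*b^2 + 5*b + 12) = b*(b - 3)*(b + 2)*(b^2 - 3*b - 4) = b*(b - 3)*(b + 1)*(b + 2)*(b - 4)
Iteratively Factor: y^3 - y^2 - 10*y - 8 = (y + 1)*(y^2 - 2*y - 8) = (y + 1)*(y + 2)*(y - 4)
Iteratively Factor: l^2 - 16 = (l - 4)*(l + 4)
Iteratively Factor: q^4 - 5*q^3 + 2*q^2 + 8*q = (q - 2)*(q^3 - 3*q^2 - 4*q) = (q - 2)*(q + 1)*(q^2 - 4*q) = q*(q - 2)*(q + 1)*(q - 4)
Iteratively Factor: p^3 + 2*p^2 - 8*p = (p - 2)*(p^2 + 4*p) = p*(p - 2)*(p + 4)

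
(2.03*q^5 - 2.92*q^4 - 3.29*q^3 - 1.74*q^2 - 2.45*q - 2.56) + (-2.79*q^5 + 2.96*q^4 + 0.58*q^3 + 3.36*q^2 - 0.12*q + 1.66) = -0.76*q^5 + 0.04*q^4 - 2.71*q^3 + 1.62*q^2 - 2.57*q - 0.9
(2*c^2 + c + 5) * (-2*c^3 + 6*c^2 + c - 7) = -4*c^5 + 10*c^4 - 2*c^3 + 17*c^2 - 2*c - 35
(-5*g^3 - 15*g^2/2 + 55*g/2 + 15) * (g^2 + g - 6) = -5*g^5 - 25*g^4/2 + 50*g^3 + 175*g^2/2 - 150*g - 90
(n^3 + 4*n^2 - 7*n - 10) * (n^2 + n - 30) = n^5 + 5*n^4 - 33*n^3 - 137*n^2 + 200*n + 300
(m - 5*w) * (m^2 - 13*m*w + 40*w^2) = m^3 - 18*m^2*w + 105*m*w^2 - 200*w^3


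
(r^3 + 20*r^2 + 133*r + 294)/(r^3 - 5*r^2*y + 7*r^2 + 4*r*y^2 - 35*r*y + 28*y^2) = (r^2 + 13*r + 42)/(r^2 - 5*r*y + 4*y^2)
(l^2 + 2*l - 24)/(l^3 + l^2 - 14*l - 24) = (l + 6)/(l^2 + 5*l + 6)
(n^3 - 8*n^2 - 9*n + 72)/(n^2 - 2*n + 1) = (n^3 - 8*n^2 - 9*n + 72)/(n^2 - 2*n + 1)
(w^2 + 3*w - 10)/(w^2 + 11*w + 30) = (w - 2)/(w + 6)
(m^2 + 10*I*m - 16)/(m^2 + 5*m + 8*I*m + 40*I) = (m + 2*I)/(m + 5)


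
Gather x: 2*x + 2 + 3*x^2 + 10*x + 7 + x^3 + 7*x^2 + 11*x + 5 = x^3 + 10*x^2 + 23*x + 14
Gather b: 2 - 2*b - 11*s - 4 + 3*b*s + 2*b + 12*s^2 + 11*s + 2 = 3*b*s + 12*s^2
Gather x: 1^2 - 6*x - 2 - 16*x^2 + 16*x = -16*x^2 + 10*x - 1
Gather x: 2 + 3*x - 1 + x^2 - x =x^2 + 2*x + 1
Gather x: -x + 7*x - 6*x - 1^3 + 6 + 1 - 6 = 0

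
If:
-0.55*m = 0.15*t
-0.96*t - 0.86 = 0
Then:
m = 0.24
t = -0.90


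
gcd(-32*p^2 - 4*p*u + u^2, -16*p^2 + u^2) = 4*p + u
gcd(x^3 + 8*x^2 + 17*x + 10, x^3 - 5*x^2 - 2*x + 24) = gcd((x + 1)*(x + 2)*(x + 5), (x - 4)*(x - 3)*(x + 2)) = x + 2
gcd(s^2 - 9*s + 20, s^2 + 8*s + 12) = 1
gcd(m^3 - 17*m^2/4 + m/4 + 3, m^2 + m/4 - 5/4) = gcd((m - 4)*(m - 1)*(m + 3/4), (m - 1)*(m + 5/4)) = m - 1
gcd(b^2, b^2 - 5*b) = b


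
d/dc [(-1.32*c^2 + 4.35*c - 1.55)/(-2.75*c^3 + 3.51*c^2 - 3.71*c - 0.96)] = (-3.63*c^4 + 23.925*c^3 - 23.1588*c^2 + 13.4154*c - 9.9265)/(7.5625*c^6 - 19.305*c^5 + 32.7251*c^4 - 20.7642*c^3 + 7.0249*c^2 + 7.1232*c + 0.9216)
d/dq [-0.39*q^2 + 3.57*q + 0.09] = 3.57 - 0.78*q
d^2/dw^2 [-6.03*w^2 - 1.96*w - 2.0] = -12.0600000000000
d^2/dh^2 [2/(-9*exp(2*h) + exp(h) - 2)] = 2*(-2*(18*exp(h) - 1)^2*exp(h) + (36*exp(h) - 1)*(9*exp(2*h) - exp(h) + 2))*exp(h)/(9*exp(2*h) - exp(h) + 2)^3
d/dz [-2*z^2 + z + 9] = 1 - 4*z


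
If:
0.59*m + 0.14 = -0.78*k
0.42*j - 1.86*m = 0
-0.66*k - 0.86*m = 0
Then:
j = 1.45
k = -0.43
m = 0.33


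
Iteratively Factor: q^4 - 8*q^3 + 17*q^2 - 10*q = (q - 1)*(q^3 - 7*q^2 + 10*q) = (q - 5)*(q - 1)*(q^2 - 2*q) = (q - 5)*(q - 2)*(q - 1)*(q)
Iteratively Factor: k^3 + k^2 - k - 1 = (k + 1)*(k^2 - 1) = (k - 1)*(k + 1)*(k + 1)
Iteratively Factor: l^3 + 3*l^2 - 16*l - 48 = (l + 3)*(l^2 - 16) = (l + 3)*(l + 4)*(l - 4)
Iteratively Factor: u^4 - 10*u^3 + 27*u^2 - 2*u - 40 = (u - 4)*(u^3 - 6*u^2 + 3*u + 10) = (u - 5)*(u - 4)*(u^2 - u - 2) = (u - 5)*(u - 4)*(u - 2)*(u + 1)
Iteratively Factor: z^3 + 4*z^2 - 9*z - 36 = (z - 3)*(z^2 + 7*z + 12) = (z - 3)*(z + 3)*(z + 4)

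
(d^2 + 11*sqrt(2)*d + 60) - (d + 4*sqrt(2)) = d^2 - d + 11*sqrt(2)*d - 4*sqrt(2) + 60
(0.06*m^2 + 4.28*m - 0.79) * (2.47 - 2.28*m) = -0.1368*m^3 - 9.6102*m^2 + 12.3728*m - 1.9513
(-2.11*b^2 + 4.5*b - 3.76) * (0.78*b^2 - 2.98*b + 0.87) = -1.6458*b^4 + 9.7978*b^3 - 18.1785*b^2 + 15.1198*b - 3.2712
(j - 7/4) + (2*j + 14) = 3*j + 49/4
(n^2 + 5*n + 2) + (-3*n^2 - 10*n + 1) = -2*n^2 - 5*n + 3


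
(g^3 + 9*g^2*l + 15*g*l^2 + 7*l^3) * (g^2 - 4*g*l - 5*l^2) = g^5 + 5*g^4*l - 26*g^3*l^2 - 98*g^2*l^3 - 103*g*l^4 - 35*l^5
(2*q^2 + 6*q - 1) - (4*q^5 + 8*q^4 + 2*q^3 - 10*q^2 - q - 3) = -4*q^5 - 8*q^4 - 2*q^3 + 12*q^2 + 7*q + 2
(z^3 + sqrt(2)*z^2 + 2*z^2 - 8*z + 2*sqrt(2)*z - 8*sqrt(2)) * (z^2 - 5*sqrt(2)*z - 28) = z^5 - 4*sqrt(2)*z^4 + 2*z^4 - 46*z^3 - 8*sqrt(2)*z^3 - 76*z^2 + 4*sqrt(2)*z^2 - 56*sqrt(2)*z + 304*z + 224*sqrt(2)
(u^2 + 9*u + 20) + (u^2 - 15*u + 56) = 2*u^2 - 6*u + 76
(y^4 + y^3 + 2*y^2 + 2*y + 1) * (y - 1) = y^5 + y^3 - y - 1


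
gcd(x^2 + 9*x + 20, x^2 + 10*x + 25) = x + 5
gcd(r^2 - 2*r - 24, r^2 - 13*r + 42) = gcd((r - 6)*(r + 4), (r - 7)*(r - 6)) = r - 6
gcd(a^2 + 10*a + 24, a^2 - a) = 1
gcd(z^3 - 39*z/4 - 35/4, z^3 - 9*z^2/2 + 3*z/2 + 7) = z^2 - 5*z/2 - 7/2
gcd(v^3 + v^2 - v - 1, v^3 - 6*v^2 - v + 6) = v^2 - 1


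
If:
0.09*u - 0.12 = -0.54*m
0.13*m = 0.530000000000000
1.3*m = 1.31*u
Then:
No Solution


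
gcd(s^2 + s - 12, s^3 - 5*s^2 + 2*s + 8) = 1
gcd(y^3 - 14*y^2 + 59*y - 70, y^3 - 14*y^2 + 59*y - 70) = y^3 - 14*y^2 + 59*y - 70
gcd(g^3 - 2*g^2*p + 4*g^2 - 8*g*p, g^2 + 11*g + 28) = g + 4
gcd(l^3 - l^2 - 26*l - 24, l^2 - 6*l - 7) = l + 1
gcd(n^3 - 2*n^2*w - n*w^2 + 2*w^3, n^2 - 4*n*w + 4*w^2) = -n + 2*w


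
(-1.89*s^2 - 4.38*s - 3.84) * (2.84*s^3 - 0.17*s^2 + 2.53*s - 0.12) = -5.3676*s^5 - 12.1179*s^4 - 14.9427*s^3 - 10.2018*s^2 - 9.1896*s + 0.4608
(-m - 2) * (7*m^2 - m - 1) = -7*m^3 - 13*m^2 + 3*m + 2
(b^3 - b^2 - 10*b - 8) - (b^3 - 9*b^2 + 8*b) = 8*b^2 - 18*b - 8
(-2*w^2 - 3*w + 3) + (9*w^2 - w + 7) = 7*w^2 - 4*w + 10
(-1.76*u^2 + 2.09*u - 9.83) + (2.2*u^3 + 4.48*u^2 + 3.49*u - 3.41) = 2.2*u^3 + 2.72*u^2 + 5.58*u - 13.24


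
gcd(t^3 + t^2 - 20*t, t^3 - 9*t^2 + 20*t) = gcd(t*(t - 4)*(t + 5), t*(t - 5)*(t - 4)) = t^2 - 4*t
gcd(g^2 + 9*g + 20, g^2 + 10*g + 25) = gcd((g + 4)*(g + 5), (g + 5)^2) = g + 5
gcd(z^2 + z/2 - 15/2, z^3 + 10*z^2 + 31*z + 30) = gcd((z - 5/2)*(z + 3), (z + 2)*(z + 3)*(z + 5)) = z + 3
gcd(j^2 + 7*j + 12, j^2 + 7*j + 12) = j^2 + 7*j + 12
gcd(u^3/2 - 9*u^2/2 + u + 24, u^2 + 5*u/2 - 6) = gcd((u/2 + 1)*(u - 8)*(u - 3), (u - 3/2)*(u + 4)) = 1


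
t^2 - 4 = (t - 2)*(t + 2)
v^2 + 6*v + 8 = (v + 2)*(v + 4)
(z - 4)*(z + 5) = z^2 + z - 20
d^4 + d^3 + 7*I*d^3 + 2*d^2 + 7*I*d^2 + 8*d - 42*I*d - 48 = (d - 2)*(d + 3)*(d - I)*(d + 8*I)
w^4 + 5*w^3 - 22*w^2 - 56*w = w*(w - 4)*(w + 2)*(w + 7)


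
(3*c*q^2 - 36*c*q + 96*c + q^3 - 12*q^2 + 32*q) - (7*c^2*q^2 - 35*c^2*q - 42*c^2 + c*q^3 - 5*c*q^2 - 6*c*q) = -7*c^2*q^2 + 35*c^2*q + 42*c^2 - c*q^3 + 8*c*q^2 - 30*c*q + 96*c + q^3 - 12*q^2 + 32*q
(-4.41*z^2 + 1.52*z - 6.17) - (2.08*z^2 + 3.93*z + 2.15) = -6.49*z^2 - 2.41*z - 8.32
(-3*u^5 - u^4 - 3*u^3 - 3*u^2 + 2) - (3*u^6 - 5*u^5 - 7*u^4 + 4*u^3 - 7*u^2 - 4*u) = -3*u^6 + 2*u^5 + 6*u^4 - 7*u^3 + 4*u^2 + 4*u + 2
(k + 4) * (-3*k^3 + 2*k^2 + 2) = -3*k^4 - 10*k^3 + 8*k^2 + 2*k + 8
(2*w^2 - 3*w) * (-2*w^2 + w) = -4*w^4 + 8*w^3 - 3*w^2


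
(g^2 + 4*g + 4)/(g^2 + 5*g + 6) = (g + 2)/(g + 3)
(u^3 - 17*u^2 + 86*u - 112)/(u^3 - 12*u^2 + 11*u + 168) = (u - 2)/(u + 3)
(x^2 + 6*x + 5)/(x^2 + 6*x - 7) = (x^2 + 6*x + 5)/(x^2 + 6*x - 7)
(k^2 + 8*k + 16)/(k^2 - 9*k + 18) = (k^2 + 8*k + 16)/(k^2 - 9*k + 18)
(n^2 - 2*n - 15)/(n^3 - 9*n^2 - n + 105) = 1/(n - 7)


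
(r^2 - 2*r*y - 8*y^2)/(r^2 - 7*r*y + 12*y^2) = (-r - 2*y)/(-r + 3*y)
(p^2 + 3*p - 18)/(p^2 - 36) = (p - 3)/(p - 6)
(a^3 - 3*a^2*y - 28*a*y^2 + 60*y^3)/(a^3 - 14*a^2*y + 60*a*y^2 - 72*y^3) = (-a - 5*y)/(-a + 6*y)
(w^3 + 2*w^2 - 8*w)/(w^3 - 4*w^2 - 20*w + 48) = w/(w - 6)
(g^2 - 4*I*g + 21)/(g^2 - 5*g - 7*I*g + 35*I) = (g + 3*I)/(g - 5)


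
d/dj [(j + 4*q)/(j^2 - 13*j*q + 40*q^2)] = (j^2 - 13*j*q + 40*q^2 - (j + 4*q)*(2*j - 13*q))/(j^2 - 13*j*q + 40*q^2)^2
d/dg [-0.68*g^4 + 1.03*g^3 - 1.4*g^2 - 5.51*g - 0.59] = -2.72*g^3 + 3.09*g^2 - 2.8*g - 5.51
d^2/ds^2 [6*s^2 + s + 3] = 12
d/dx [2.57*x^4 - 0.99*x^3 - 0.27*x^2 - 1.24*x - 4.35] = 10.28*x^3 - 2.97*x^2 - 0.54*x - 1.24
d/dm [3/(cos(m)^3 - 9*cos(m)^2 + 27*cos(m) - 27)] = 9*sin(m)/(cos(m) - 3)^4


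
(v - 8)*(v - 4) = v^2 - 12*v + 32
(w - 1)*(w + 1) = w^2 - 1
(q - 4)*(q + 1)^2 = q^3 - 2*q^2 - 7*q - 4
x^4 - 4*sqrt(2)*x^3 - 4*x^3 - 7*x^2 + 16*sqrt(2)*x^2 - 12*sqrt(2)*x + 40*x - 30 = (x - 3)*(x - 1)*(x - 5*sqrt(2))*(x + sqrt(2))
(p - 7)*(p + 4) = p^2 - 3*p - 28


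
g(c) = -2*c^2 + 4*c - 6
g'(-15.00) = 64.00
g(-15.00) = -516.00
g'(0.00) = 4.00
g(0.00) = -6.00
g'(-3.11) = 16.44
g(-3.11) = -37.78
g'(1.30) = -1.20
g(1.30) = -4.18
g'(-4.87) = 23.48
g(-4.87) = -72.91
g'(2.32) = -5.28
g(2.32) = -7.48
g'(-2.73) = 14.92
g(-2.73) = -31.83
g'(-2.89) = 15.56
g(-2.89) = -34.26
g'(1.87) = -3.48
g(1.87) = -5.51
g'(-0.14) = 4.56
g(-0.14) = -6.60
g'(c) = 4 - 4*c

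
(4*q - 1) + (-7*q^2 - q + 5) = -7*q^2 + 3*q + 4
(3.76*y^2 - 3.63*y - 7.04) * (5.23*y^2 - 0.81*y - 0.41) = 19.6648*y^4 - 22.0305*y^3 - 35.4205*y^2 + 7.1907*y + 2.8864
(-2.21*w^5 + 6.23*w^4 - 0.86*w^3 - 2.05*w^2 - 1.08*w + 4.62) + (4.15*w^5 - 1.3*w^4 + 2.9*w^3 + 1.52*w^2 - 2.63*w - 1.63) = 1.94*w^5 + 4.93*w^4 + 2.04*w^3 - 0.53*w^2 - 3.71*w + 2.99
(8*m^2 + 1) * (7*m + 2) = 56*m^3 + 16*m^2 + 7*m + 2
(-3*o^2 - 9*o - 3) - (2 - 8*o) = -3*o^2 - o - 5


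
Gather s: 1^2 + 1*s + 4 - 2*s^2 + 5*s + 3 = -2*s^2 + 6*s + 8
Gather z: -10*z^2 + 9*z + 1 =-10*z^2 + 9*z + 1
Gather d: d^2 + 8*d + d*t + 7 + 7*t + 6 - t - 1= d^2 + d*(t + 8) + 6*t + 12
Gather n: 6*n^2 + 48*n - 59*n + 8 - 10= 6*n^2 - 11*n - 2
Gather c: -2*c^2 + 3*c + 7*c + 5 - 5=-2*c^2 + 10*c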